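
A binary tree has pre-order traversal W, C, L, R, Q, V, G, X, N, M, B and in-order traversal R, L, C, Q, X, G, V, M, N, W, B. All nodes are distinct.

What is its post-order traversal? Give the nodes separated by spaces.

R L X G M N V Q C B W

The first element of pre-order is the root; it splits in-order into left and right subtrees.
Root W: left subtree has 9 nodes {R, L, C, Q, X, G, V, M, N}, right has 1 {B}.
  Root C: left subtree has 2 nodes {R, L}, right has 6 {Q, X, G, V, M, N}.
    Root L: left subtree has 1 node {R}, right has 0 { }.
    Root Q: left subtree has 0 nodes { }, right has 5 {X, G, V, M, N}.
      Root V: left subtree has 2 nodes {X, G}, right has 2 {M, N}.
        Root G: left subtree has 1 node {X}, right has 0 { }.
        Root N: left subtree has 1 node {M}, right has 0 { }.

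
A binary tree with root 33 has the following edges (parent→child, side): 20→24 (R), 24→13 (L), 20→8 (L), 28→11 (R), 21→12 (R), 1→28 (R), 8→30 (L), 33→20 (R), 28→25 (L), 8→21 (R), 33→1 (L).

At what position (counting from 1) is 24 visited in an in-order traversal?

In-order visits the left subtree, then the node, then the right subtree.
At 33: go left to 1.
  At 1: no left child.
  Visit 1.
  At 1: go right to 28.
    At 28: go left to 25.
      25 is a leaf — visit 25.
    Visit 28.
    At 28: go right to 11.
      11 is a leaf — visit 11.
Visit 33.
At 33: go right to 20.
  At 20: go left to 8.
    At 8: go left to 30.
      30 is a leaf — visit 30.
    Visit 8.
    At 8: go right to 21.
      At 21: no left child.
      Visit 21.
      At 21: go right to 12.
        12 is a leaf — visit 12.
  Visit 20.
  At 20: go right to 24.
    At 24: go left to 13.
      13 is a leaf — visit 13.
    Visit 24.
    At 24: no right child.
Full in-order sequence: 1, 25, 28, 11, 33, 30, 8, 21, 12, 20, 13, 24.

12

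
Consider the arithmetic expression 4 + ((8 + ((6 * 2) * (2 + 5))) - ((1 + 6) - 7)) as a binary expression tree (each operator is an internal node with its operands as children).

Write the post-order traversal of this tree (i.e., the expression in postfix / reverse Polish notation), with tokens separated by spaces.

Post-order on an expression tree gives postfix notation: for each operator, emit left operand, right operand, then the operator.

4 8 6 2 * 2 5 + * + 1 6 + 7 - - +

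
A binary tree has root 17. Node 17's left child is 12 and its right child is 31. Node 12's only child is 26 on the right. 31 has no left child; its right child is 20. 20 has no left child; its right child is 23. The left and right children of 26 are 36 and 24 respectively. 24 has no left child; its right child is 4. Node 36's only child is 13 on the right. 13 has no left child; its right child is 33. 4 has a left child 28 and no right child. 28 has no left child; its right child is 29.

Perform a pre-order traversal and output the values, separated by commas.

17, 12, 26, 36, 13, 33, 24, 4, 28, 29, 31, 20, 23

Pre-order visits the node, then its left subtree, then its right subtree.
Visit 17.
At 17: go left to 12.
  Visit 12.
  At 12: no left child.
  At 12: go right to 26.
    Visit 26.
    At 26: go left to 36.
      Visit 36.
      At 36: no left child.
      At 36: go right to 13.
        Visit 13.
        At 13: no left child.
        At 13: go right to 33.
          33 is a leaf — visit 33.
    At 26: go right to 24.
      Visit 24.
      At 24: no left child.
      At 24: go right to 4.
        Visit 4.
        At 4: go left to 28.
          Visit 28.
          At 28: no left child.
          At 28: go right to 29.
            29 is a leaf — visit 29.
        At 4: no right child.
At 17: go right to 31.
  Visit 31.
  At 31: no left child.
  At 31: go right to 20.
    Visit 20.
    At 20: no left child.
    At 20: go right to 23.
      23 is a leaf — visit 23.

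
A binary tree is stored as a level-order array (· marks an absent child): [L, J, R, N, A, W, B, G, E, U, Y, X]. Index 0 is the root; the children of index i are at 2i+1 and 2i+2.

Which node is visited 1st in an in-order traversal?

In-order visits the left subtree, then the node, then the right subtree.
At L: go left to J.
  At J: go left to N.
    At N: go left to G.
      G is a leaf — visit G.
    Visit N.
    At N: go right to E.
      E is a leaf — visit E.
  Visit J.
  At J: go right to A.
    At A: go left to U.
      U is a leaf — visit U.
    Visit A.
    At A: go right to Y.
      Y is a leaf — visit Y.
Visit L.
At L: go right to R.
  At R: go left to W.
    At W: go left to X.
      X is a leaf — visit X.
    Visit W.
    At W: no right child.
  Visit R.
  At R: go right to B.
    B is a leaf — visit B.
Full in-order sequence: G, N, E, J, U, A, Y, L, X, W, R, B.

G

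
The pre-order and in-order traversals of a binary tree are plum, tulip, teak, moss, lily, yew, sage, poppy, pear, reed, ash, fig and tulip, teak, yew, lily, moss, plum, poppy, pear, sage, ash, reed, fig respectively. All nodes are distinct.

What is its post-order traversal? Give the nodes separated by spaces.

The first element of pre-order is the root; it splits in-order into left and right subtrees.
Root plum: left subtree has 5 nodes {tulip, teak, yew, lily, moss}, right has 6 {poppy, pear, sage, ash, reed, fig}.
  Root tulip: left subtree has 0 nodes { }, right has 4 {teak, yew, lily, moss}.
    Root teak: left subtree has 0 nodes { }, right has 3 {yew, lily, moss}.
      Root moss: left subtree has 2 nodes {yew, lily}, right has 0 { }.
        Root lily: left subtree has 1 node {yew}, right has 0 { }.
  Root sage: left subtree has 2 nodes {poppy, pear}, right has 3 {ash, reed, fig}.
    Root poppy: left subtree has 0 nodes { }, right has 1 {pear}.
    Root reed: left subtree has 1 node {ash}, right has 1 {fig}.

yew lily moss teak tulip pear poppy ash fig reed sage plum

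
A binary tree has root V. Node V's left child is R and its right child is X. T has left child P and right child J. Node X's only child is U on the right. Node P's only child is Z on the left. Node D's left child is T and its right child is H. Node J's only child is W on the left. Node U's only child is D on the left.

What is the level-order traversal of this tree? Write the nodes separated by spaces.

Level-order visits nodes level by level from the root, left to right within each level.
Level 0: V
Level 1: R, X
Level 2: U
Level 3: D
Level 4: T, H
Level 5: P, J
Level 6: Z, W

V R X U D T H P J Z W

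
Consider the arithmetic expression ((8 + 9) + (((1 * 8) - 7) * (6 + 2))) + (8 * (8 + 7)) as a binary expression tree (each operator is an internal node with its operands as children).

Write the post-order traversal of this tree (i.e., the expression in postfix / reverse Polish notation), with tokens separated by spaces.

8 9 + 1 8 * 7 - 6 2 + * + 8 8 7 + * +

Post-order on an expression tree gives postfix notation: for each operator, emit left operand, right operand, then the operator.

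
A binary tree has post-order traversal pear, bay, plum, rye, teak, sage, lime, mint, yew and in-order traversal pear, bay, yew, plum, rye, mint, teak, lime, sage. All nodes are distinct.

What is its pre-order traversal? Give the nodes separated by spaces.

yew bay pear mint rye plum lime teak sage

The last element of post-order is the root; it splits in-order into left and right subtrees.
Root yew: left subtree has 2 nodes {pear, bay}, right has 6 {plum, rye, mint, teak, lime, sage}.
  Root bay: left subtree has 1 node {pear}, right has 0 { }.
  Root mint: left subtree has 2 nodes {plum, rye}, right has 3 {teak, lime, sage}.
    Root rye: left subtree has 1 node {plum}, right has 0 { }.
    Root lime: left subtree has 1 node {teak}, right has 1 {sage}.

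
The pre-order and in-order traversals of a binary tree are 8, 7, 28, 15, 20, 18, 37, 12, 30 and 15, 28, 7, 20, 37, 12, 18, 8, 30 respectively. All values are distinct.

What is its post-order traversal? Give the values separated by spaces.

15 28 12 37 18 20 7 30 8

The first element of pre-order is the root; it splits in-order into left and right subtrees.
Root 8: left subtree has 7 nodes {15, 28, 7, 20, 37, 12, 18}, right has 1 {30}.
  Root 7: left subtree has 2 nodes {15, 28}, right has 4 {20, 37, 12, 18}.
    Root 28: left subtree has 1 node {15}, right has 0 { }.
    Root 20: left subtree has 0 nodes { }, right has 3 {37, 12, 18}.
      Root 18: left subtree has 2 nodes {37, 12}, right has 0 { }.
        Root 37: left subtree has 0 nodes { }, right has 1 {12}.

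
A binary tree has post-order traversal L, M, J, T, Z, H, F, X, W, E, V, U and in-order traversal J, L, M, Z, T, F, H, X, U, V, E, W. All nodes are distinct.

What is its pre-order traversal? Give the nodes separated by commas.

U, X, F, Z, J, M, L, T, H, V, E, W

The last element of post-order is the root; it splits in-order into left and right subtrees.
Root U: left subtree has 8 nodes {J, L, M, Z, T, F, H, X}, right has 3 {V, E, W}.
  Root X: left subtree has 7 nodes {J, L, M, Z, T, F, H}, right has 0 { }.
    Root F: left subtree has 5 nodes {J, L, M, Z, T}, right has 1 {H}.
      Root Z: left subtree has 3 nodes {J, L, M}, right has 1 {T}.
        Root J: left subtree has 0 nodes { }, right has 2 {L, M}.
          Root M: left subtree has 1 node {L}, right has 0 { }.
  Root V: left subtree has 0 nodes { }, right has 2 {E, W}.
    Root E: left subtree has 0 nodes { }, right has 1 {W}.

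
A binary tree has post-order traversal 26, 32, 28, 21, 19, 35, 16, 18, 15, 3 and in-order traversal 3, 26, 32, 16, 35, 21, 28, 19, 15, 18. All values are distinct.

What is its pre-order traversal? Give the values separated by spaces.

The last element of post-order is the root; it splits in-order into left and right subtrees.
Root 3: left subtree has 0 nodes { }, right has 9 {26, 32, 16, 35, 21, 28, 19, 15, 18}.
  Root 15: left subtree has 7 nodes {26, 32, 16, 35, 21, 28, 19}, right has 1 {18}.
    Root 16: left subtree has 2 nodes {26, 32}, right has 4 {35, 21, 28, 19}.
      Root 32: left subtree has 1 node {26}, right has 0 { }.
      Root 35: left subtree has 0 nodes { }, right has 3 {21, 28, 19}.
        Root 19: left subtree has 2 nodes {21, 28}, right has 0 { }.
          Root 21: left subtree has 0 nodes { }, right has 1 {28}.

3 15 16 32 26 35 19 21 28 18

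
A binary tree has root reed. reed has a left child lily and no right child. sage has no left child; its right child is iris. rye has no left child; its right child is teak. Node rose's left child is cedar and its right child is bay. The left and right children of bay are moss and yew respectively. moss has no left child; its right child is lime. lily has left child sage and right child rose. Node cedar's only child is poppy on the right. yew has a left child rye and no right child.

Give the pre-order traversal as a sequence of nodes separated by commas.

reed, lily, sage, iris, rose, cedar, poppy, bay, moss, lime, yew, rye, teak

Pre-order visits the node, then its left subtree, then its right subtree.
Visit reed.
At reed: go left to lily.
  Visit lily.
  At lily: go left to sage.
    Visit sage.
    At sage: no left child.
    At sage: go right to iris.
      iris is a leaf — visit iris.
  At lily: go right to rose.
    Visit rose.
    At rose: go left to cedar.
      Visit cedar.
      At cedar: no left child.
      At cedar: go right to poppy.
        poppy is a leaf — visit poppy.
    At rose: go right to bay.
      Visit bay.
      At bay: go left to moss.
        Visit moss.
        At moss: no left child.
        At moss: go right to lime.
          lime is a leaf — visit lime.
      At bay: go right to yew.
        Visit yew.
        At yew: go left to rye.
          Visit rye.
          At rye: no left child.
          At rye: go right to teak.
            teak is a leaf — visit teak.
        At yew: no right child.
At reed: no right child.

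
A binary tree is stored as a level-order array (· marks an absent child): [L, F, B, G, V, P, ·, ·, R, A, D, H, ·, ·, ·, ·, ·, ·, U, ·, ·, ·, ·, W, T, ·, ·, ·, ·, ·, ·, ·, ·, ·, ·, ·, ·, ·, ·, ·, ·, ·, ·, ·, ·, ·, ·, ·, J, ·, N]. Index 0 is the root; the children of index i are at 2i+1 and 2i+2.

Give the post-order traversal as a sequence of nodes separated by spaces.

Post-order visits the left subtree, then the right subtree, then the node.
At L: go left to F.
  At F: go left to G.
    At G: no left child.
    At G: go right to R.
      At R: no left child.
      At R: go right to U.
        U is a leaf — visit U.
      Visit R.
    Visit G.
  At F: go right to V.
    At V: go left to A.
      A is a leaf — visit A.
    At V: go right to D.
      D is a leaf — visit D.
    Visit V.
  Visit F.
At L: go right to B.
  At B: go left to P.
    At P: go left to H.
      At H: go left to W.
        At W: no left child.
        At W: go right to J.
          J is a leaf — visit J.
        Visit W.
      At H: go right to T.
        At T: no left child.
        At T: go right to N.
          N is a leaf — visit N.
        Visit T.
      Visit H.
    At P: no right child.
    Visit P.
  At B: no right child.
  Visit B.
Visit L.

U R G A D V F J W N T H P B L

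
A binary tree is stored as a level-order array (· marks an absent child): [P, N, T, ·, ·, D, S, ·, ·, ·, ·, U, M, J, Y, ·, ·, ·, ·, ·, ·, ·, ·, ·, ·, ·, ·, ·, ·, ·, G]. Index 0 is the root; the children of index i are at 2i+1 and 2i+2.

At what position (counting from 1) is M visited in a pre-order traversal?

6

Pre-order visits the node, then its left subtree, then its right subtree.
Visit P.
At P: go left to N.
  N is a leaf — visit N.
At P: go right to T.
  Visit T.
  At T: go left to D.
    Visit D.
    At D: go left to U.
      U is a leaf — visit U.
    At D: go right to M.
      M is a leaf — visit M.
  At T: go right to S.
    Visit S.
    At S: go left to J.
      J is a leaf — visit J.
    At S: go right to Y.
      Visit Y.
      At Y: no left child.
      At Y: go right to G.
        G is a leaf — visit G.
Full pre-order sequence: P, N, T, D, U, M, S, J, Y, G.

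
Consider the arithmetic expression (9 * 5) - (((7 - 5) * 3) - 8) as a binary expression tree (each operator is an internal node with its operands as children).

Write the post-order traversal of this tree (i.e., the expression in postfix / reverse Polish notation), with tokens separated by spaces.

Post-order on an expression tree gives postfix notation: for each operator, emit left operand, right operand, then the operator.

9 5 * 7 5 - 3 * 8 - -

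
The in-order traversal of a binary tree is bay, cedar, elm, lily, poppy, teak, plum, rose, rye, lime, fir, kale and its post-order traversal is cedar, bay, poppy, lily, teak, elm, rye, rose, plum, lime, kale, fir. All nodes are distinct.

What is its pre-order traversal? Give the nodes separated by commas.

The last element of post-order is the root; it splits in-order into left and right subtrees.
Root fir: left subtree has 10 nodes {bay, cedar, elm, lily, poppy, teak, plum, rose, rye, lime}, right has 1 {kale}.
  Root lime: left subtree has 9 nodes {bay, cedar, elm, lily, poppy, teak, plum, rose, rye}, right has 0 { }.
    Root plum: left subtree has 6 nodes {bay, cedar, elm, lily, poppy, teak}, right has 2 {rose, rye}.
      Root elm: left subtree has 2 nodes {bay, cedar}, right has 3 {lily, poppy, teak}.
        Root bay: left subtree has 0 nodes { }, right has 1 {cedar}.
        Root teak: left subtree has 2 nodes {lily, poppy}, right has 0 { }.
          Root lily: left subtree has 0 nodes { }, right has 1 {poppy}.
      Root rose: left subtree has 0 nodes { }, right has 1 {rye}.

fir, lime, plum, elm, bay, cedar, teak, lily, poppy, rose, rye, kale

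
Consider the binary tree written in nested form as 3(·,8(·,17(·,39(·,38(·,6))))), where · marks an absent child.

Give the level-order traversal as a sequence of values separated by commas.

Level-order visits nodes level by level from the root, left to right within each level.
Level 0: 3
Level 1: 8
Level 2: 17
Level 3: 39
Level 4: 38
Level 5: 6

3, 8, 17, 39, 38, 6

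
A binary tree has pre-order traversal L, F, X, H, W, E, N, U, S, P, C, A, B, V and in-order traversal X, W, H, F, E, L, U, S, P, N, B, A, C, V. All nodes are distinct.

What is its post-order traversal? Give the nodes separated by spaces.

The first element of pre-order is the root; it splits in-order into left and right subtrees.
Root L: left subtree has 5 nodes {X, W, H, F, E}, right has 8 {U, S, P, N, B, A, C, V}.
  Root F: left subtree has 3 nodes {X, W, H}, right has 1 {E}.
    Root X: left subtree has 0 nodes { }, right has 2 {W, H}.
      Root H: left subtree has 1 node {W}, right has 0 { }.
  Root N: left subtree has 3 nodes {U, S, P}, right has 4 {B, A, C, V}.
    Root U: left subtree has 0 nodes { }, right has 2 {S, P}.
      Root S: left subtree has 0 nodes { }, right has 1 {P}.
    Root C: left subtree has 2 nodes {B, A}, right has 1 {V}.
      Root A: left subtree has 1 node {B}, right has 0 { }.

W H X E F P S U B A V C N L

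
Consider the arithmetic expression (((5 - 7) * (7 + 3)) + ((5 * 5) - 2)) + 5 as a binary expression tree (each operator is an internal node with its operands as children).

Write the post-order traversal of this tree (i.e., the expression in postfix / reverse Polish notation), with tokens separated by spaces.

Post-order on an expression tree gives postfix notation: for each operator, emit left operand, right operand, then the operator.

5 7 - 7 3 + * 5 5 * 2 - + 5 +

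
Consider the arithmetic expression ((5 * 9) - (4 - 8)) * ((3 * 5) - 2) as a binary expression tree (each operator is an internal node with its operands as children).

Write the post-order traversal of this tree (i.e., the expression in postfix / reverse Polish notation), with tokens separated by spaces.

5 9 * 4 8 - - 3 5 * 2 - *

Post-order on an expression tree gives postfix notation: for each operator, emit left operand, right operand, then the operator.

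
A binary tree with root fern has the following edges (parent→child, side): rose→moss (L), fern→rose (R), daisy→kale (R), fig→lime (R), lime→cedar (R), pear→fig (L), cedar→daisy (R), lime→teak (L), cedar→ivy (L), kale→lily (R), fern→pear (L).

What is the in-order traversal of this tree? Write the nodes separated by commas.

fig, teak, lime, ivy, cedar, daisy, kale, lily, pear, fern, moss, rose

In-order visits the left subtree, then the node, then the right subtree.
At fern: go left to pear.
  At pear: go left to fig.
    At fig: no left child.
    Visit fig.
    At fig: go right to lime.
      At lime: go left to teak.
        teak is a leaf — visit teak.
      Visit lime.
      At lime: go right to cedar.
        At cedar: go left to ivy.
          ivy is a leaf — visit ivy.
        Visit cedar.
        At cedar: go right to daisy.
          At daisy: no left child.
          Visit daisy.
          At daisy: go right to kale.
            At kale: no left child.
            Visit kale.
            At kale: go right to lily.
              lily is a leaf — visit lily.
  Visit pear.
  At pear: no right child.
Visit fern.
At fern: go right to rose.
  At rose: go left to moss.
    moss is a leaf — visit moss.
  Visit rose.
  At rose: no right child.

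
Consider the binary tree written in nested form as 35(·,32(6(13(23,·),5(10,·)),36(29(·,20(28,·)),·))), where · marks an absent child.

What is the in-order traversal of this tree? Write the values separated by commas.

35, 23, 13, 6, 10, 5, 32, 29, 28, 20, 36

In-order visits the left subtree, then the node, then the right subtree.
At 35: no left child.
Visit 35.
At 35: go right to 32.
  At 32: go left to 6.
    At 6: go left to 13.
      At 13: go left to 23.
        23 is a leaf — visit 23.
      Visit 13.
      At 13: no right child.
    Visit 6.
    At 6: go right to 5.
      At 5: go left to 10.
        10 is a leaf — visit 10.
      Visit 5.
      At 5: no right child.
  Visit 32.
  At 32: go right to 36.
    At 36: go left to 29.
      At 29: no left child.
      Visit 29.
      At 29: go right to 20.
        At 20: go left to 28.
          28 is a leaf — visit 28.
        Visit 20.
        At 20: no right child.
    Visit 36.
    At 36: no right child.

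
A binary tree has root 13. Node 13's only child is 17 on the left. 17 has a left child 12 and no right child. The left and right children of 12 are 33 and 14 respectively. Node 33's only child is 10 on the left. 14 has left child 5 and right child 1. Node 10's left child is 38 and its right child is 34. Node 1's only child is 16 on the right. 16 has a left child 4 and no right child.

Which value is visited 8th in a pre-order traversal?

Pre-order visits the node, then its left subtree, then its right subtree.
Visit 13.
At 13: go left to 17.
  Visit 17.
  At 17: go left to 12.
    Visit 12.
    At 12: go left to 33.
      Visit 33.
      At 33: go left to 10.
        Visit 10.
        At 10: go left to 38.
          38 is a leaf — visit 38.
        At 10: go right to 34.
          34 is a leaf — visit 34.
      At 33: no right child.
    At 12: go right to 14.
      Visit 14.
      At 14: go left to 5.
        5 is a leaf — visit 5.
      At 14: go right to 1.
        Visit 1.
        At 1: no left child.
        At 1: go right to 16.
          Visit 16.
          At 16: go left to 4.
            4 is a leaf — visit 4.
          At 16: no right child.
  At 17: no right child.
At 13: no right child.
Full pre-order sequence: 13, 17, 12, 33, 10, 38, 34, 14, 5, 1, 16, 4.

14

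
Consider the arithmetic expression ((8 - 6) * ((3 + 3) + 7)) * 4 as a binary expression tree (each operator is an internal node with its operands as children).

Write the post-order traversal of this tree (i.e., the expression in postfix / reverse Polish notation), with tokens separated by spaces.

Post-order on an expression tree gives postfix notation: for each operator, emit left operand, right operand, then the operator.

8 6 - 3 3 + 7 + * 4 *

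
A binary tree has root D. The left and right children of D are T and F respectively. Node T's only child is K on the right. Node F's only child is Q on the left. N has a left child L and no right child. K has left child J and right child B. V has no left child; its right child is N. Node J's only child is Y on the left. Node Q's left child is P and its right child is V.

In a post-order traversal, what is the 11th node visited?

F

Post-order visits the left subtree, then the right subtree, then the node.
At D: go left to T.
  At T: no left child.
  At T: go right to K.
    At K: go left to J.
      At J: go left to Y.
        Y is a leaf — visit Y.
      At J: no right child.
      Visit J.
    At K: go right to B.
      B is a leaf — visit B.
    Visit K.
  Visit T.
At D: go right to F.
  At F: go left to Q.
    At Q: go left to P.
      P is a leaf — visit P.
    At Q: go right to V.
      At V: no left child.
      At V: go right to N.
        At N: go left to L.
          L is a leaf — visit L.
        At N: no right child.
        Visit N.
      Visit V.
    Visit Q.
  At F: no right child.
  Visit F.
Visit D.
Full post-order sequence: Y, J, B, K, T, P, L, N, V, Q, F, D.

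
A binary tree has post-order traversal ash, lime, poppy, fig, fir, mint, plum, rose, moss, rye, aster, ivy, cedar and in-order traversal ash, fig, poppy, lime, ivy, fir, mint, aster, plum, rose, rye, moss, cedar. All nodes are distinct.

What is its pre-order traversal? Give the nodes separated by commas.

cedar, ivy, fig, ash, poppy, lime, aster, mint, fir, rye, rose, plum, moss

The last element of post-order is the root; it splits in-order into left and right subtrees.
Root cedar: left subtree has 12 nodes {ash, fig, poppy, lime, ivy, fir, mint, aster, plum, rose, rye, moss}, right has 0 { }.
  Root ivy: left subtree has 4 nodes {ash, fig, poppy, lime}, right has 7 {fir, mint, aster, plum, rose, rye, moss}.
    Root fig: left subtree has 1 node {ash}, right has 2 {poppy, lime}.
      Root poppy: left subtree has 0 nodes { }, right has 1 {lime}.
    Root aster: left subtree has 2 nodes {fir, mint}, right has 4 {plum, rose, rye, moss}.
      Root mint: left subtree has 1 node {fir}, right has 0 { }.
      Root rye: left subtree has 2 nodes {plum, rose}, right has 1 {moss}.
        Root rose: left subtree has 1 node {plum}, right has 0 { }.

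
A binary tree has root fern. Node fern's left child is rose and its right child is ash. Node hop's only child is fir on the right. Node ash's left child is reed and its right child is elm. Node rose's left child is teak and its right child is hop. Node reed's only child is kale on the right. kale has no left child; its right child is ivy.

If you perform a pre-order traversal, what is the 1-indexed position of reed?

Pre-order visits the node, then its left subtree, then its right subtree.
Visit fern.
At fern: go left to rose.
  Visit rose.
  At rose: go left to teak.
    teak is a leaf — visit teak.
  At rose: go right to hop.
    Visit hop.
    At hop: no left child.
    At hop: go right to fir.
      fir is a leaf — visit fir.
At fern: go right to ash.
  Visit ash.
  At ash: go left to reed.
    Visit reed.
    At reed: no left child.
    At reed: go right to kale.
      Visit kale.
      At kale: no left child.
      At kale: go right to ivy.
        ivy is a leaf — visit ivy.
  At ash: go right to elm.
    elm is a leaf — visit elm.
Full pre-order sequence: fern, rose, teak, hop, fir, ash, reed, kale, ivy, elm.

7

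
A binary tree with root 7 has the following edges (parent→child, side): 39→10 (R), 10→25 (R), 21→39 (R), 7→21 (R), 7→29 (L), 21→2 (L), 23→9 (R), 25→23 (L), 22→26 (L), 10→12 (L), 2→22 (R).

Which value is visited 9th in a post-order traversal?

10

Post-order visits the left subtree, then the right subtree, then the node.
At 7: go left to 29.
  29 is a leaf — visit 29.
At 7: go right to 21.
  At 21: go left to 2.
    At 2: no left child.
    At 2: go right to 22.
      At 22: go left to 26.
        26 is a leaf — visit 26.
      At 22: no right child.
      Visit 22.
    Visit 2.
  At 21: go right to 39.
    At 39: no left child.
    At 39: go right to 10.
      At 10: go left to 12.
        12 is a leaf — visit 12.
      At 10: go right to 25.
        At 25: go left to 23.
          At 23: no left child.
          At 23: go right to 9.
            9 is a leaf — visit 9.
          Visit 23.
        At 25: no right child.
        Visit 25.
      Visit 10.
    Visit 39.
  Visit 21.
Visit 7.
Full post-order sequence: 29, 26, 22, 2, 12, 9, 23, 25, 10, 39, 21, 7.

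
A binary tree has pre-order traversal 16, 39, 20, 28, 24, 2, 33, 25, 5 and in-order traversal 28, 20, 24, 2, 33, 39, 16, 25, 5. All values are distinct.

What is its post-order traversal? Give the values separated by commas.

The first element of pre-order is the root; it splits in-order into left and right subtrees.
Root 16: left subtree has 6 nodes {28, 20, 24, 2, 33, 39}, right has 2 {25, 5}.
  Root 39: left subtree has 5 nodes {28, 20, 24, 2, 33}, right has 0 { }.
    Root 20: left subtree has 1 node {28}, right has 3 {24, 2, 33}.
      Root 24: left subtree has 0 nodes { }, right has 2 {2, 33}.
        Root 2: left subtree has 0 nodes { }, right has 1 {33}.
  Root 25: left subtree has 0 nodes { }, right has 1 {5}.

28, 33, 2, 24, 20, 39, 5, 25, 16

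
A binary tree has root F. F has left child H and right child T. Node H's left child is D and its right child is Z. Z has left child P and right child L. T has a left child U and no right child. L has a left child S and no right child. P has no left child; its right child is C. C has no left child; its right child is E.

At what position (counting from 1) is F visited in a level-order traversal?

1

Level-order visits nodes level by level from the root, left to right within each level.
Level 0: F
Level 1: H, T
Level 2: D, Z, U
Level 3: P, L
Level 4: C, S
Level 5: E
Full level-order sequence: F, H, T, D, Z, U, P, L, C, S, E.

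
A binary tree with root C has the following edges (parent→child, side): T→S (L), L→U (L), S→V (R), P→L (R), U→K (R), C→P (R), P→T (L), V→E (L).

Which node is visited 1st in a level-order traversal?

C

Level-order visits nodes level by level from the root, left to right within each level.
Level 0: C
Level 1: P
Level 2: T, L
Level 3: S, U
Level 4: V, K
Level 5: E
Full level-order sequence: C, P, T, L, S, U, V, K, E.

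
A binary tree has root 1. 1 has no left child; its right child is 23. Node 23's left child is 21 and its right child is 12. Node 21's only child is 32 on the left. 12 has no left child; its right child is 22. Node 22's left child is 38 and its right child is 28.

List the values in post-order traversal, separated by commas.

32, 21, 38, 28, 22, 12, 23, 1

Post-order visits the left subtree, then the right subtree, then the node.
At 1: no left child.
At 1: go right to 23.
  At 23: go left to 21.
    At 21: go left to 32.
      32 is a leaf — visit 32.
    At 21: no right child.
    Visit 21.
  At 23: go right to 12.
    At 12: no left child.
    At 12: go right to 22.
      At 22: go left to 38.
        38 is a leaf — visit 38.
      At 22: go right to 28.
        28 is a leaf — visit 28.
      Visit 22.
    Visit 12.
  Visit 23.
Visit 1.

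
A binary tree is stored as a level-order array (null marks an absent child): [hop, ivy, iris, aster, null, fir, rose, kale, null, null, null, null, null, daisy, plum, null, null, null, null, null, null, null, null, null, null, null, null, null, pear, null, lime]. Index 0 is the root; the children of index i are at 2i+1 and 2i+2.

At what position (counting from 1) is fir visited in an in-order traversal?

5

In-order visits the left subtree, then the node, then the right subtree.
At hop: go left to ivy.
  At ivy: go left to aster.
    At aster: go left to kale.
      kale is a leaf — visit kale.
    Visit aster.
    At aster: no right child.
  Visit ivy.
  At ivy: no right child.
Visit hop.
At hop: go right to iris.
  At iris: go left to fir.
    fir is a leaf — visit fir.
  Visit iris.
  At iris: go right to rose.
    At rose: go left to daisy.
      At daisy: no left child.
      Visit daisy.
      At daisy: go right to pear.
        pear is a leaf — visit pear.
    Visit rose.
    At rose: go right to plum.
      At plum: no left child.
      Visit plum.
      At plum: go right to lime.
        lime is a leaf — visit lime.
Full in-order sequence: kale, aster, ivy, hop, fir, iris, daisy, pear, rose, plum, lime.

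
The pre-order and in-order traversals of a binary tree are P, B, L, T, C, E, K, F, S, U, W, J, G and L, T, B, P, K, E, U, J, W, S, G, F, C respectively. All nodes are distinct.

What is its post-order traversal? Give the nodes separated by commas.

T, L, B, K, J, W, U, G, S, F, E, C, P

The first element of pre-order is the root; it splits in-order into left and right subtrees.
Root P: left subtree has 3 nodes {L, T, B}, right has 9 {K, E, U, J, W, S, G, F, C}.
  Root B: left subtree has 2 nodes {L, T}, right has 0 { }.
    Root L: left subtree has 0 nodes { }, right has 1 {T}.
  Root C: left subtree has 8 nodes {K, E, U, J, W, S, G, F}, right has 0 { }.
    Root E: left subtree has 1 node {K}, right has 6 {U, J, W, S, G, F}.
      Root F: left subtree has 5 nodes {U, J, W, S, G}, right has 0 { }.
        Root S: left subtree has 3 nodes {U, J, W}, right has 1 {G}.
          Root U: left subtree has 0 nodes { }, right has 2 {J, W}.
            Root W: left subtree has 1 node {J}, right has 0 { }.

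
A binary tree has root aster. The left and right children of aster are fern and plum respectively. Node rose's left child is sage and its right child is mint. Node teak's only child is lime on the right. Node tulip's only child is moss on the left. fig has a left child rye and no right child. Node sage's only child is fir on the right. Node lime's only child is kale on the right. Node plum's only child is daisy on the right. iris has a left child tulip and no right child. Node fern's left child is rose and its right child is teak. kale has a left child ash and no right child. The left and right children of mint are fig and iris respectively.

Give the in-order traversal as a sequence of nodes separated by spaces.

sage fir rose rye fig mint moss tulip iris fern teak lime ash kale aster plum daisy

In-order visits the left subtree, then the node, then the right subtree.
At aster: go left to fern.
  At fern: go left to rose.
    At rose: go left to sage.
      At sage: no left child.
      Visit sage.
      At sage: go right to fir.
        fir is a leaf — visit fir.
    Visit rose.
    At rose: go right to mint.
      At mint: go left to fig.
        At fig: go left to rye.
          rye is a leaf — visit rye.
        Visit fig.
        At fig: no right child.
      Visit mint.
      At mint: go right to iris.
        At iris: go left to tulip.
          At tulip: go left to moss.
            moss is a leaf — visit moss.
          Visit tulip.
          At tulip: no right child.
        Visit iris.
        At iris: no right child.
  Visit fern.
  At fern: go right to teak.
    At teak: no left child.
    Visit teak.
    At teak: go right to lime.
      At lime: no left child.
      Visit lime.
      At lime: go right to kale.
        At kale: go left to ash.
          ash is a leaf — visit ash.
        Visit kale.
        At kale: no right child.
Visit aster.
At aster: go right to plum.
  At plum: no left child.
  Visit plum.
  At plum: go right to daisy.
    daisy is a leaf — visit daisy.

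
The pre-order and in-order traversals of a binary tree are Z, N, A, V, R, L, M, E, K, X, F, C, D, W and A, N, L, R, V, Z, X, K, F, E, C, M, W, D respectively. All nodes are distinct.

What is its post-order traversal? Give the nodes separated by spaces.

The first element of pre-order is the root; it splits in-order into left and right subtrees.
Root Z: left subtree has 5 nodes {A, N, L, R, V}, right has 8 {X, K, F, E, C, M, W, D}.
  Root N: left subtree has 1 node {A}, right has 3 {L, R, V}.
    Root V: left subtree has 2 nodes {L, R}, right has 0 { }.
      Root R: left subtree has 1 node {L}, right has 0 { }.
  Root M: left subtree has 5 nodes {X, K, F, E, C}, right has 2 {W, D}.
    Root E: left subtree has 3 nodes {X, K, F}, right has 1 {C}.
      Root K: left subtree has 1 node {X}, right has 1 {F}.
    Root D: left subtree has 1 node {W}, right has 0 { }.

A L R V N X F K C E W D M Z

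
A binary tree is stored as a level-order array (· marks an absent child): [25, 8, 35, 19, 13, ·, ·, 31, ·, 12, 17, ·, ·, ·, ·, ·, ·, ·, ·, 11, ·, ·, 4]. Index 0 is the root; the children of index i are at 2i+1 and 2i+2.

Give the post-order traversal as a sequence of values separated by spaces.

31 19 11 12 4 17 13 8 35 25

Post-order visits the left subtree, then the right subtree, then the node.
At 25: go left to 8.
  At 8: go left to 19.
    At 19: go left to 31.
      31 is a leaf — visit 31.
    At 19: no right child.
    Visit 19.
  At 8: go right to 13.
    At 13: go left to 12.
      At 12: go left to 11.
        11 is a leaf — visit 11.
      At 12: no right child.
      Visit 12.
    At 13: go right to 17.
      At 17: no left child.
      At 17: go right to 4.
        4 is a leaf — visit 4.
      Visit 17.
    Visit 13.
  Visit 8.
At 25: go right to 35.
  35 is a leaf — visit 35.
Visit 25.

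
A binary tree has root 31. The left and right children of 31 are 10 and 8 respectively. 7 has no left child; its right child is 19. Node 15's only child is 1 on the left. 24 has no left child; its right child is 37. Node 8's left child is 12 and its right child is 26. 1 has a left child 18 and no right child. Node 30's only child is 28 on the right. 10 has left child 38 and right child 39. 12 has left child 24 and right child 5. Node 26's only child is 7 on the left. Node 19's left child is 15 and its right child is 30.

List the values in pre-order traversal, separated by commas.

31, 10, 38, 39, 8, 12, 24, 37, 5, 26, 7, 19, 15, 1, 18, 30, 28

Pre-order visits the node, then its left subtree, then its right subtree.
Visit 31.
At 31: go left to 10.
  Visit 10.
  At 10: go left to 38.
    38 is a leaf — visit 38.
  At 10: go right to 39.
    39 is a leaf — visit 39.
At 31: go right to 8.
  Visit 8.
  At 8: go left to 12.
    Visit 12.
    At 12: go left to 24.
      Visit 24.
      At 24: no left child.
      At 24: go right to 37.
        37 is a leaf — visit 37.
    At 12: go right to 5.
      5 is a leaf — visit 5.
  At 8: go right to 26.
    Visit 26.
    At 26: go left to 7.
      Visit 7.
      At 7: no left child.
      At 7: go right to 19.
        Visit 19.
        At 19: go left to 15.
          Visit 15.
          At 15: go left to 1.
            Visit 1.
            At 1: go left to 18.
              18 is a leaf — visit 18.
            At 1: no right child.
          At 15: no right child.
        At 19: go right to 30.
          Visit 30.
          At 30: no left child.
          At 30: go right to 28.
            28 is a leaf — visit 28.
    At 26: no right child.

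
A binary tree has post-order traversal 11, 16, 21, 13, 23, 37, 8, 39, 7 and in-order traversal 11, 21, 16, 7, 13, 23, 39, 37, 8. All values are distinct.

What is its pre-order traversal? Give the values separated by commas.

7, 21, 11, 16, 39, 23, 13, 8, 37

The last element of post-order is the root; it splits in-order into left and right subtrees.
Root 7: left subtree has 3 nodes {11, 21, 16}, right has 5 {13, 23, 39, 37, 8}.
  Root 21: left subtree has 1 node {11}, right has 1 {16}.
  Root 39: left subtree has 2 nodes {13, 23}, right has 2 {37, 8}.
    Root 23: left subtree has 1 node {13}, right has 0 { }.
    Root 8: left subtree has 1 node {37}, right has 0 { }.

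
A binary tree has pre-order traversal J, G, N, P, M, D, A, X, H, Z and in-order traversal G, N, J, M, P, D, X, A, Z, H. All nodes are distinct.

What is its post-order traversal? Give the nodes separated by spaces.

N G M X Z H A D P J

The first element of pre-order is the root; it splits in-order into left and right subtrees.
Root J: left subtree has 2 nodes {G, N}, right has 7 {M, P, D, X, A, Z, H}.
  Root G: left subtree has 0 nodes { }, right has 1 {N}.
  Root P: left subtree has 1 node {M}, right has 5 {D, X, A, Z, H}.
    Root D: left subtree has 0 nodes { }, right has 4 {X, A, Z, H}.
      Root A: left subtree has 1 node {X}, right has 2 {Z, H}.
        Root H: left subtree has 1 node {Z}, right has 0 { }.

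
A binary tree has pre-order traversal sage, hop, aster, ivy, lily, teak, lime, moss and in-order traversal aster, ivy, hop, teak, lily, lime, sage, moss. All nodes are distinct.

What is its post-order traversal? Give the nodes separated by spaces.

ivy aster teak lime lily hop moss sage

The first element of pre-order is the root; it splits in-order into left and right subtrees.
Root sage: left subtree has 6 nodes {aster, ivy, hop, teak, lily, lime}, right has 1 {moss}.
  Root hop: left subtree has 2 nodes {aster, ivy}, right has 3 {teak, lily, lime}.
    Root aster: left subtree has 0 nodes { }, right has 1 {ivy}.
    Root lily: left subtree has 1 node {teak}, right has 1 {lime}.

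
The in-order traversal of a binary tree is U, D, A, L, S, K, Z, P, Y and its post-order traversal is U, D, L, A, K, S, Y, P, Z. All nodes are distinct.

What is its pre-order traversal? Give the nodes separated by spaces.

The last element of post-order is the root; it splits in-order into left and right subtrees.
Root Z: left subtree has 6 nodes {U, D, A, L, S, K}, right has 2 {P, Y}.
  Root S: left subtree has 4 nodes {U, D, A, L}, right has 1 {K}.
    Root A: left subtree has 2 nodes {U, D}, right has 1 {L}.
      Root D: left subtree has 1 node {U}, right has 0 { }.
  Root P: left subtree has 0 nodes { }, right has 1 {Y}.

Z S A D U L K P Y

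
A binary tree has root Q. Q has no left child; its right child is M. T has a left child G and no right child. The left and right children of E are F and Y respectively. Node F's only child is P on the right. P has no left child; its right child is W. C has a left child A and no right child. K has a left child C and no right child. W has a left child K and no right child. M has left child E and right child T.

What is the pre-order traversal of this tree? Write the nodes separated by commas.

Pre-order visits the node, then its left subtree, then its right subtree.
Visit Q.
At Q: no left child.
At Q: go right to M.
  Visit M.
  At M: go left to E.
    Visit E.
    At E: go left to F.
      Visit F.
      At F: no left child.
      At F: go right to P.
        Visit P.
        At P: no left child.
        At P: go right to W.
          Visit W.
          At W: go left to K.
            Visit K.
            At K: go left to C.
              Visit C.
              At C: go left to A.
                A is a leaf — visit A.
              At C: no right child.
            At K: no right child.
          At W: no right child.
    At E: go right to Y.
      Y is a leaf — visit Y.
  At M: go right to T.
    Visit T.
    At T: go left to G.
      G is a leaf — visit G.
    At T: no right child.

Q, M, E, F, P, W, K, C, A, Y, T, G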